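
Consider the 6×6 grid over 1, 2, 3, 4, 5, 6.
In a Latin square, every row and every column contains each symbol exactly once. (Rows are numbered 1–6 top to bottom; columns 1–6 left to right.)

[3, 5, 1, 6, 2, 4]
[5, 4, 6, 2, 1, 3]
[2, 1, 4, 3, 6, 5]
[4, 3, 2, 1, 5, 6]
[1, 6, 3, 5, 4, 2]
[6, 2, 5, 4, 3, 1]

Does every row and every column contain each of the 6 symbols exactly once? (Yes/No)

Each row is a permutation of the 6 symbols, and so is each column.

Yes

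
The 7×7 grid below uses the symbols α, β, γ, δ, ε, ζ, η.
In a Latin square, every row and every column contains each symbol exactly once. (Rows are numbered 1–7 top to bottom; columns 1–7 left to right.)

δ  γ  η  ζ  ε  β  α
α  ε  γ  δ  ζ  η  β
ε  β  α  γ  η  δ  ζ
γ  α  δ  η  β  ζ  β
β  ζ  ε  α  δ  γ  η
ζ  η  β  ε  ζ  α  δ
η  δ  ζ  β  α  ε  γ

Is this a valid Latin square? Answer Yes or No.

No

Row 4 contains β twice (at columns 5 and 7); row 6 is also not a permutation.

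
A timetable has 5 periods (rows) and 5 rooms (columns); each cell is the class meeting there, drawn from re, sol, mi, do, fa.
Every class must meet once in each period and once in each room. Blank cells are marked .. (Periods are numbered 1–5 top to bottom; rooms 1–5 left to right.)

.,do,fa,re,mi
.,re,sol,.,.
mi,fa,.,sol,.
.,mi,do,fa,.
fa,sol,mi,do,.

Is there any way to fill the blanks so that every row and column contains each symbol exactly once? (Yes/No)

Yes

No period or room among the givens repeats a symbol, and propagating forced cells runs into no contradiction.
One valid completion exists (for instance, sol do fa re mi / do re sol mi fa / mi fa re sol do / re mi do fa sol / fa sol mi do re).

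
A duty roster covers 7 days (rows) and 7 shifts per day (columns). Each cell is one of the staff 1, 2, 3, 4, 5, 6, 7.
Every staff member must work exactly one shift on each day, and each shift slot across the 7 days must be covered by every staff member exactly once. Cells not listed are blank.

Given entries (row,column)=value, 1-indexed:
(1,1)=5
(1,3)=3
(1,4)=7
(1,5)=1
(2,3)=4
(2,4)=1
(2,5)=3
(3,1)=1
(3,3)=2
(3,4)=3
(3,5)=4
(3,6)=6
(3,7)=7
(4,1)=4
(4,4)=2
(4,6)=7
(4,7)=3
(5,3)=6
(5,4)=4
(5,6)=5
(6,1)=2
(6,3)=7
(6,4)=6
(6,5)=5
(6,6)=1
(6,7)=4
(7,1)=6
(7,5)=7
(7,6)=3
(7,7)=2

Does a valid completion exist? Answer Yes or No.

Yes

No day or shift among the givens repeats a symbol, and propagating forced cells runs into no contradiction.
One valid completion exists (for instance, 5 2 3 7 1 4 6 / 7 6 4 1 3 2 5 / 1 5 2 3 4 6 7 / 4 1 5 2 6 7 3 / 3 7 6 4 2 5 1 / 2 3 7 6 5 1 4 / 6 4 1 5 7 3 2).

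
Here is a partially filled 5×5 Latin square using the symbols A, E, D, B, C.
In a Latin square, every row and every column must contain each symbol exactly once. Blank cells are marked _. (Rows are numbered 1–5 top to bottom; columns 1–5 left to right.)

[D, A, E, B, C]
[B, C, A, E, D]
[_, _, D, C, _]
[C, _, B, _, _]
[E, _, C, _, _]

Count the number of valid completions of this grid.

2

Row 3, column 1: eliminating its row and column leaves {A}.
Row 3, column 2: eliminating its row and column leaves {E, B}.
Row 3, column 5: eliminating its row and column leaves {A, E, B}.
Row 4, column 2: eliminating its row and column leaves {E, D}.
Row 4, column 4: eliminating its row and column leaves {A, D}.
Row 4, column 5: eliminating its row and column leaves {A, E}.
Row 5, column 2: eliminating its row and column leaves {D, B}.
Row 5, column 4: eliminating its row and column leaves {A, D}.
Row 5, column 5: eliminating its row and column leaves {A, B}.
Enumerating the assignments across these blanks that avoid any row or column repeat gives 2 completions.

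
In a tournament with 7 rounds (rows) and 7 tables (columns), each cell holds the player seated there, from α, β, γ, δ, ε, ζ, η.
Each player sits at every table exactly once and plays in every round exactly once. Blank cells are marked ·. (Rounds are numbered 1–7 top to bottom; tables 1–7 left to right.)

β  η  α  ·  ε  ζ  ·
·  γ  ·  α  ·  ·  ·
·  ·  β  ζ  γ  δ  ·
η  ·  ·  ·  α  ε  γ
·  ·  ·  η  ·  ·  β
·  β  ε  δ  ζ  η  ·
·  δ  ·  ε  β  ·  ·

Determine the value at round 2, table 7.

Round 1, table 4: round 1 has {α, β, ε, ζ, η} and table 4 has {α, δ, ε, ζ, η}, leaving only γ.
Round 1, table 7: round 1 has {α, β, γ, ε, ζ, η} and table 7 has {β, γ}, leaving only δ.
Round 2, table 6: round 2 has {α, γ} and table 6 has {δ, ε, ζ, η}, leaving only β.
Round 4, table 2: round 4 has {α, γ, ε, η} and table 2 has {β, γ, δ, η}, leaving only ζ.
Round 4, table 3: round 4 has {α, γ, ε, ζ, η} and table 3 has {α, β, ε}, leaving only δ.
Round 4, table 4: round 4 has {α, γ, δ, ε, ζ, η} and table 4 has {α, γ, δ, ε, ζ, η}, leaving only β.
Round 5, table 5: round 5 has {β, η} and table 5 has {α, β, γ, ε, ζ}, leaving only δ.
Round 2, table 5: round 2 has {α, β, γ} and table 5 has {α, β, γ, δ, ε, ζ}, leaving only η.
Round 2, table 3: round 2 has {α, β, γ, η} and table 3 has {α, β, δ, ε}, leaving only ζ.
Round 2 already has {α, β, γ, ζ, η} and table 7 already has {β, γ, δ}, so round 2, table 7 must be ε.

ε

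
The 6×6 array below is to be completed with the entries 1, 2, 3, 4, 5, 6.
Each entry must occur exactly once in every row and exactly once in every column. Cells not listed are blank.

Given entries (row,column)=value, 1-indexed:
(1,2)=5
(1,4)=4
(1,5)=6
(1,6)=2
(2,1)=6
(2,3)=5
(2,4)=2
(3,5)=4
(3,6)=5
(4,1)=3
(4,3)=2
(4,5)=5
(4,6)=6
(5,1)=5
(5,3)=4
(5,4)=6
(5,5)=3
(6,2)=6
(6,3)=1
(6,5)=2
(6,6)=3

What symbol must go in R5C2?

Row 1, column 1: row 1 has {2, 4, 5, 6} and column 1 has {3, 5, 6}, leaving only 1.
Row 1, column 3: row 1 has {1, 2, 4, 5, 6} and column 3 has {1, 2, 4, 5}, leaving only 3.
Row 2, column 5: row 2 has {2, 5, 6} and column 5 has {2, 3, 4, 5, 6}, leaving only 1.
Row 2, column 6: row 2 has {1, 2, 5, 6} and column 6 has {2, 3, 5, 6}, leaving only 4.
Row 2, column 2: row 2 has {1, 2, 4, 5, 6} and column 2 has {5, 6}, leaving only 3.
Row 3, column 1: row 3 has {4, 5} and column 1 has {1, 3, 5, 6}, leaving only 2.
Row 3, column 2: row 3 has {2, 4, 5} and column 2 has {3, 5, 6}, leaving only 1.
Row 5 already has {3, 4, 5, 6} and column 2 already has {1, 3, 5, 6}, so row 5, column 2 must be 2.

2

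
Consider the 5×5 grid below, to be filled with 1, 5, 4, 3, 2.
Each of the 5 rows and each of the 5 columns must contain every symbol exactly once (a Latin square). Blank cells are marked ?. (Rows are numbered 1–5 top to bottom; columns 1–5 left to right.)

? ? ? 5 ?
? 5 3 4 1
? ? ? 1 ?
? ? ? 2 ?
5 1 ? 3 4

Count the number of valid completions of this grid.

Row 1, column 1: eliminating its row and column leaves {1, 4, 3, 2}.
Row 1, column 2: eliminating its row and column leaves {4, 3, 2}.
Row 1, column 3: eliminating its row and column leaves {1, 4, 2}.
Row 1, column 5: eliminating its row and column leaves {3, 2}.
Row 2, column 1: eliminating its row and column leaves {2}.
Row 3, column 1: eliminating its row and column leaves {4, 3, 2}.
Row 3, column 2: eliminating its row and column leaves {4, 3, 2}.
Row 3, column 3: eliminating its row and column leaves {5, 4, 2}.
Row 3, column 5: eliminating its row and column leaves {5, 3, 2}.
Row 4, column 1: eliminating its row and column leaves {1, 4, 3}.
Row 4, column 2: eliminating its row and column leaves {4, 3}.
Row 4, column 3: eliminating its row and column leaves {1, 5, 4}.
Row 4, column 5: eliminating its row and column leaves {5, 3}.
Row 5, column 3: eliminating its row and column leaves {2}.
Enumerating the assignments across these blanks that avoid any row or column repeat gives 6 completions.

6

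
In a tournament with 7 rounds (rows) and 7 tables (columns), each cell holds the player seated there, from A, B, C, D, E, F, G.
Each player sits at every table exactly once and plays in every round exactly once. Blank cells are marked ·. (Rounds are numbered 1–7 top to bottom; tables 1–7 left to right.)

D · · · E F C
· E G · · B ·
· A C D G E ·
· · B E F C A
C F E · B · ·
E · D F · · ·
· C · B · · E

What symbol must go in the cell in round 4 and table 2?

Round 1, table 3: round 1 has {C, D, E, F} and table 3 has {B, C, D, E, G}, leaving only A.
Round 1, table 4: round 1 has {A, C, D, E, F} and table 4 has {B, D, E, F}, leaving only G.
Round 1, table 2: round 1 has {A, C, D, E, F, G} and table 2 has {A, C, E, F}, leaving only B.
Round 4, table 1: round 4 has {A, B, C, E, F} and table 1 has {C, D, E}, leaving only G.
Round 4 already has {A, B, C, E, F, G} and table 2 already has {A, B, C, E, F}, so round 4, table 2 must be D.

D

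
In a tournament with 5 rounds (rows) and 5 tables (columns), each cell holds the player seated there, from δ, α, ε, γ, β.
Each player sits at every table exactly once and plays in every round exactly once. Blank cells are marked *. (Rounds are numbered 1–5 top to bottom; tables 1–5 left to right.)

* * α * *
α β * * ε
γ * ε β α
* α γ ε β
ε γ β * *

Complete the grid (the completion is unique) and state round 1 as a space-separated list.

β ε α δ γ

Round 2, table 3: round 2 has {α, ε, β} and table 3 has {α, ε, γ, β}, leaving only δ.
Round 2, table 4: round 2 has {δ, α, ε, β} and table 4 has {ε, β}, leaving only γ.
Round 1, table 4: round 1 has {α} and table 4 has {ε, γ, β}, leaving only δ.
Round 1, table 1: round 1 has {δ, α} and table 1 has {α, ε, γ}, leaving only β.
Round 1, table 2: round 1 has {δ, α, β} and table 2 has {α, γ, β}, leaving only ε.
Round 1, table 5: round 1 has {δ, α, ε, β} and table 5 has {α, ε, β}, leaving only γ.
So round 1 reads: β ε α δ γ.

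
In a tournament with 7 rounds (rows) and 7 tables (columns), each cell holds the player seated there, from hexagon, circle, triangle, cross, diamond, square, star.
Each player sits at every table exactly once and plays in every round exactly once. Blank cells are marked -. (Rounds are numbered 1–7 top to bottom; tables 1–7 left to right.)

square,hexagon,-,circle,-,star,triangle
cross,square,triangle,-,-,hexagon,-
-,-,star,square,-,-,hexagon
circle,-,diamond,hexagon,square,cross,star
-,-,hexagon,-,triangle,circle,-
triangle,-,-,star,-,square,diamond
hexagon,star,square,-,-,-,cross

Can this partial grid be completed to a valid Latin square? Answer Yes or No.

No round or table among the givens repeats a symbol, and propagating forced cells runs into no contradiction.
One valid completion exists (for instance, square hexagon cross circle diamond star triangle / cross square triangle diamond star hexagon circle / diamond circle star square cross triangle hexagon / circle triangle diamond hexagon square cross star / star diamond hexagon cross triangle circle square / triangle cross circle star hexagon square diamond / hexagon star square triangle circle diamond cross).

Yes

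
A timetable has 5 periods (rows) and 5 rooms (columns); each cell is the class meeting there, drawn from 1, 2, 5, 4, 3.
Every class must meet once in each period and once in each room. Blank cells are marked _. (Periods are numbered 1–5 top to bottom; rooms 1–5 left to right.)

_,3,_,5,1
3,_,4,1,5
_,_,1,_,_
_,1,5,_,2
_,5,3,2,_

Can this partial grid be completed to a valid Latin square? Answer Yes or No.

Period 1, room 3: period 1 has {1, 5, 3} and room 3 has {1, 5, 4, 3}, so it must be 2.
Period 1, room 1: period 1 has {1, 2, 5, 3} and room 1 has {3}, so it must be 4.
Now period 4, room 1: period 4 together with room 1 already contain {1, 2, 5, 4, 3} — every symbol — so nothing can go there. The grid has no valid completion.

No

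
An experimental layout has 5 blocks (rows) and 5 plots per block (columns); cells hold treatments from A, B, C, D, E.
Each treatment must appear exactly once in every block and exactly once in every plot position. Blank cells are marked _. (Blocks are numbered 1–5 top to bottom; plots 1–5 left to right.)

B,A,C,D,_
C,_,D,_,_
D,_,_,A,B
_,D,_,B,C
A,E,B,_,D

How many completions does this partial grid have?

Block 1, plot 5: eliminating its block and plot leaves {E}.
Block 2, plot 2: eliminating its block and plot leaves {B}.
Block 2, plot 4: eliminating its block and plot leaves {E}.
Block 2, plot 5: eliminating its block and plot leaves {A, E}.
Block 3, plot 2: eliminating its block and plot leaves {C}.
Block 3, plot 3: eliminating its block and plot leaves {E}.
Block 4, plot 1: eliminating its block and plot leaves {E}.
Block 4, plot 3: eliminating its block and plot leaves {A, E}.
Block 5, plot 4: eliminating its block and plot leaves {C}.
Only one assignment across all blanks avoids any block or plot repeat, giving 1 completion.

1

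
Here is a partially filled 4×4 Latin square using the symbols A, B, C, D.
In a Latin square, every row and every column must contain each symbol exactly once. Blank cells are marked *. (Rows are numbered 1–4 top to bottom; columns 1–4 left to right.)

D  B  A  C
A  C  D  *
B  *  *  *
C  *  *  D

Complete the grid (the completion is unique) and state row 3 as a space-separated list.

B D C A

Row 3, column 3: row 3 has {B} and column 3 has {A, D}, leaving only C.
Row 3, column 4: row 3 has {B, C} and column 4 has {C, D}, leaving only A.
Row 3, column 2: row 3 has {A, B, C} and column 2 has {B, C}, leaving only D.
So row 3 reads: B D C A.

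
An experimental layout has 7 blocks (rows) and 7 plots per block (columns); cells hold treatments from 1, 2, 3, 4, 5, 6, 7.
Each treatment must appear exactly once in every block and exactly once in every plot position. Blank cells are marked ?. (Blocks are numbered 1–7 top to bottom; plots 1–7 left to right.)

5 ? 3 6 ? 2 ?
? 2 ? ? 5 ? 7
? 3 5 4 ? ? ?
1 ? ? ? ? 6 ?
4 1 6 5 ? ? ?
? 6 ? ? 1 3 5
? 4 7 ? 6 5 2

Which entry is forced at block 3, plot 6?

Block 1, plot 2: block 1 has {2, 3, 5, 6} and plot 2 has {1, 2, 3, 4, 6}, leaving only 7.
Block 1, plot 5: block 1 has {2, 3, 5, 6, 7} and plot 5 has {1, 5, 6}, leaving only 4.
Block 1, plot 7: block 1 has {2, 3, 4, 5, 6, 7} and plot 7 has {2, 5, 7}, leaving only 1.
Block 3, plot 7: block 3 has {3, 4, 5} and plot 7 has {1, 2, 5, 7}, leaving only 6.
Block 4, plot 2: block 4 has {1, 6} and plot 2 has {1, 2, 3, 4, 6, 7}, leaving only 5.
Block 5, plot 6: block 5 has {1, 4, 5, 6} and plot 6 has {2, 3, 5, 6}, leaving only 7.
Block 3 already has {3, 4, 5, 6} and plot 6 already has {2, 3, 5, 6, 7}, so block 3, plot 6 must be 1.

1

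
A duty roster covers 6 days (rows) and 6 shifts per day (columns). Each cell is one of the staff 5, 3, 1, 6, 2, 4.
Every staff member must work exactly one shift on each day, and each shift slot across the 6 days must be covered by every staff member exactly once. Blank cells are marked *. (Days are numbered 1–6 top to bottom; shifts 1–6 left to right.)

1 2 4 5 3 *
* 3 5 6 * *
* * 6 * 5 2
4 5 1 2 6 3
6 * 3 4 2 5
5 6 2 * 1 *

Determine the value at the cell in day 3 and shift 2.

Day 1, shift 6: day 1 has {5, 3, 1, 2, 4} and shift 6 has {5, 3, 2}, leaving only 6.
Day 2, shift 1: day 2 has {5, 3, 6} and shift 1 has {5, 1, 6, 4}, leaving only 2.
Day 2, shift 5: day 2 has {5, 3, 6, 2} and shift 5 has {5, 3, 1, 6, 2}, leaving only 4.
Day 2, shift 6: day 2 has {5, 3, 6, 2, 4} and shift 6 has {5, 3, 6, 2}, leaving only 1.
Day 3, shift 1: day 3 has {5, 6, 2} and shift 1 has {5, 1, 6, 2, 4}, leaving only 3.
Day 3, shift 4: day 3 has {5, 3, 6, 2} and shift 4 has {5, 6, 2, 4}, leaving only 1.
Day 3 already has {5, 3, 1, 6, 2} and shift 2 already has {5, 3, 6, 2}, so day 3, shift 2 must be 4.

4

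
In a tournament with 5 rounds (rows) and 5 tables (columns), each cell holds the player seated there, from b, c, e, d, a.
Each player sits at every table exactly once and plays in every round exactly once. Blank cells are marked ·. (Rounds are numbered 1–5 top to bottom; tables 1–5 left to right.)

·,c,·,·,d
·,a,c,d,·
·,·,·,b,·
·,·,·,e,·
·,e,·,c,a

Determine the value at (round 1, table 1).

b

Round 1, table 4: round 1 has {c, d} and table 4 has {b, c, e, d}, leaving only a.
Round 3, table 2: round 3 has {b} and table 2 has {c, e, a}, leaving only d.
Round 4, table 2: round 4 has {e} and table 2 has {c, e, d, a}, leaving only b.
Round 4, table 5: round 4 has {b, e} and table 5 has {d, a}, leaving only c.
Round 3, table 5: round 3 has {b, d} and table 5 has {c, d, a}, leaving only e.
Round 2, table 5: round 2 has {c, d, a} and table 5 has {c, e, d, a}, leaving only b.
Round 2, table 1: round 2 has {b, c, d, a} and table 1 has {}, leaving only e.
Round 1 already has {c, d, a} and table 1 already has {e}, so round 1, table 1 must be b.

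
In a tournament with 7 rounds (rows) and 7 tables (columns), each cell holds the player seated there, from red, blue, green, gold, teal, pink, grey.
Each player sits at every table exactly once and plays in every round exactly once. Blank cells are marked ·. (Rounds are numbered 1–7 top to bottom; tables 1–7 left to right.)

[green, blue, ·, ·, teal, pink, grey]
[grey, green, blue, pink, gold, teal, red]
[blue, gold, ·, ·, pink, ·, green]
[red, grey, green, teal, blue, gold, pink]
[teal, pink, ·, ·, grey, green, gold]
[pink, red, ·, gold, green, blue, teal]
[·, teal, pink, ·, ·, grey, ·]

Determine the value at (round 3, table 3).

Round 1, table 4: round 1 has {blue, green, teal, pink, grey} and table 4 has {gold, teal, pink}, leaving only red.
Round 1, table 3: round 1 has {red, blue, green, teal, pink, grey} and table 3 has {blue, green, pink}, leaving only gold.
Round 3, table 4: round 3 has {blue, green, gold, pink} and table 4 has {red, gold, teal, pink}, leaving only grey.
Round 3, table 6: round 3 has {blue, green, gold, pink, grey} and table 6 has {blue, green, gold, teal, pink, grey}, leaving only red.
Round 3 already has {red, blue, green, gold, pink, grey} and table 3 already has {blue, green, gold, pink}, so round 3, table 3 must be teal.

teal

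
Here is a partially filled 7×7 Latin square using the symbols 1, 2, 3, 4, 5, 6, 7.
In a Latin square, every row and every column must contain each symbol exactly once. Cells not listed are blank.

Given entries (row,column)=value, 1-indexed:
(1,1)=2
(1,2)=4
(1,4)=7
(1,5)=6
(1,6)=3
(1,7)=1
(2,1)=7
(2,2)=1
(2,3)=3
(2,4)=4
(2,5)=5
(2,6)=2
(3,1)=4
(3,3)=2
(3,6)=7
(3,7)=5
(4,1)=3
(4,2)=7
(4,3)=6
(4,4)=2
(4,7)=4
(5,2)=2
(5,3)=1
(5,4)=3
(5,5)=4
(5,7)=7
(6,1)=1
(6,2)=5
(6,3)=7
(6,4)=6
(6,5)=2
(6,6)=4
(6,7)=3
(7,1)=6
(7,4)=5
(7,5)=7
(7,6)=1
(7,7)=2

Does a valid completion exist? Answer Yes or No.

No row or column among the givens repeats a symbol, and propagating forced cells runs into no contradiction.
One valid completion exists (for instance, 2 4 5 7 6 3 1 / 7 1 3 4 5 2 6 / 4 6 2 1 3 7 5 / 3 7 6 2 1 5 4 / 5 2 1 3 4 6 7 / 1 5 7 6 2 4 3 / 6 3 4 5 7 1 2).

Yes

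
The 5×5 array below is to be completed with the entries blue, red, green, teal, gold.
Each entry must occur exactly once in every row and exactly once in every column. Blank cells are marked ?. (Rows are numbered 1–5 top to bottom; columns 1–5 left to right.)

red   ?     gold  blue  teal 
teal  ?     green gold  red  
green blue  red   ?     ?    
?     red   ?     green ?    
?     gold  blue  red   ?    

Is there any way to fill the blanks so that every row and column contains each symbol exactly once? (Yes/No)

No

Row 2, column 2: row 2 together with column 2 already contain {blue, red, green, teal, gold} — every symbol — so nothing can go there. The grid has no valid completion.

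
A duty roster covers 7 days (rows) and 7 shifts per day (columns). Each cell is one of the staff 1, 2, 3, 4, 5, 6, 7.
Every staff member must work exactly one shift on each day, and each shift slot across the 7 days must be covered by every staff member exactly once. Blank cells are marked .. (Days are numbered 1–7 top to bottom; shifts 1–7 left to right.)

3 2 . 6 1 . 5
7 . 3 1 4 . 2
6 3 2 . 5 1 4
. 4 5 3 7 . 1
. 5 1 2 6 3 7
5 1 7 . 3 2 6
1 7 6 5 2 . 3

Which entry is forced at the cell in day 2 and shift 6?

Day 1, shift 3: day 1 has {1, 2, 3, 5, 6} and shift 3 has {1, 2, 3, 5, 6, 7}, leaving only 4.
Day 1, shift 6: day 1 has {1, 2, 3, 4, 5, 6} and shift 6 has {1, 2, 3}, leaving only 7.
Day 2, shift 2: day 2 has {1, 2, 3, 4, 7} and shift 2 has {1, 2, 3, 4, 5, 7}, leaving only 6.
Day 2 already has {1, 2, 3, 4, 6, 7} and shift 6 already has {1, 2, 3, 7}, so day 2, shift 6 must be 5.

5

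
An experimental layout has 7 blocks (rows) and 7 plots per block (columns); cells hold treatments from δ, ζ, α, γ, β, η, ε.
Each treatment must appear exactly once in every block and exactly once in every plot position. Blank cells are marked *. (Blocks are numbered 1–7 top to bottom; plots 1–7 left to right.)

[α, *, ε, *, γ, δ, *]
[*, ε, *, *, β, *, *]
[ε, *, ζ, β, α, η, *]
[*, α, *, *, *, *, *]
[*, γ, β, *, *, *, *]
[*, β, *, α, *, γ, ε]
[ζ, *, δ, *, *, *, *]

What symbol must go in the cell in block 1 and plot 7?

Block 3, plot 2: block 3 has {ζ, α, β, η, ε} and plot 2 has {α, γ, β, ε}, leaving only δ.
Block 3, plot 7: block 3 has {δ, ζ, α, β, η, ε} and plot 7 has {ε}, leaving only γ.
Block 6, plot 3: block 6 has {α, γ, β, ε} and plot 3 has {δ, ζ, β, ε}, leaving only η.
Block 4, plot 3: block 4 has {α} and plot 3 has {δ, ζ, β, η, ε}, leaving only γ.
Block 2, plot 3: block 2 has {β, ε} and plot 3 has {δ, ζ, γ, β, η, ε}, leaving only α.
Block 2, plot 6: block 2 has {α, β, ε} and plot 6 has {δ, γ, η}, leaving only ζ.
Block 6, plot 1: block 6 has {α, γ, β, η, ε} and plot 1 has {ζ, α, ε}, leaving only δ.
Block 5, plot 1: block 5 has {γ, β} and plot 1 has {δ, ζ, α, ε}, leaving only η.
Block 2, plot 1: block 2 has {ζ, α, β, ε} and plot 1 has {δ, ζ, α, η, ε}, leaving only γ.
Block 4, plot 1: block 4 has {α, γ} and plot 1 has {δ, ζ, α, γ, η, ε}, leaving only β.
Block 4, plot 6: block 4 has {α, γ, β} and plot 6 has {δ, ζ, γ, η}, leaving only ε.
Block 5, plot 6: block 5 has {γ, β, η} and plot 6 has {δ, ζ, γ, η, ε}, leaving only α.
Block 6, plot 5: block 6 has {δ, α, γ, β, η, ε} and plot 5 has {α, γ, β}, leaving only ζ.
Block 7, plot 2: block 7 has {δ, ζ} and plot 2 has {δ, α, γ, β, ε}, leaving only η.
Block 1, plot 2: block 1 has {δ, α, γ, ε} and plot 2 has {δ, α, γ, β, η, ε}, leaving only ζ.
Block 1, plot 4: block 1 has {δ, ζ, α, γ, ε} and plot 4 has {α, β}, leaving only η.
Block 1 already has {δ, ζ, α, γ, η, ε} and plot 7 already has {γ, ε}, so block 1, plot 7 must be β.

β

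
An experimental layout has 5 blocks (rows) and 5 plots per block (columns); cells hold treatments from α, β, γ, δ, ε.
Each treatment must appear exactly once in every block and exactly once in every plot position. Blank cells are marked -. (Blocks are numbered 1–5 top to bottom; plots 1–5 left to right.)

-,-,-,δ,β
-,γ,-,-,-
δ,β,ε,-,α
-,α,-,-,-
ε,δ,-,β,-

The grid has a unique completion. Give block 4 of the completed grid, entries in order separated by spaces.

Block 1, plot 2: block 1 has {β, δ} and plot 2 has {α, β, γ, δ}, leaving only ε.
Block 3, plot 4: block 3 has {α, β, δ, ε} and plot 4 has {β, δ}, leaving only γ.
Block 4, plot 4: block 4 has {α} and plot 4 has {β, γ, δ}, leaving only ε.
Block 2, plot 4: block 2 has {γ} and plot 4 has {β, γ, δ, ε}, leaving only α.
Block 2, plot 1: block 2 has {α, γ} and plot 1 has {δ, ε}, leaving only β.
Block 4, plot 1: block 4 has {α, ε} and plot 1 has {β, δ, ε}, leaving only γ.
Block 4, plot 5: block 4 has {α, γ, ε} and plot 5 has {α, β}, leaving only δ.
Block 4, plot 3: block 4 has {α, γ, δ, ε} and plot 3 has {ε}, leaving only β.
So block 4 reads: γ α β ε δ.

γ α β ε δ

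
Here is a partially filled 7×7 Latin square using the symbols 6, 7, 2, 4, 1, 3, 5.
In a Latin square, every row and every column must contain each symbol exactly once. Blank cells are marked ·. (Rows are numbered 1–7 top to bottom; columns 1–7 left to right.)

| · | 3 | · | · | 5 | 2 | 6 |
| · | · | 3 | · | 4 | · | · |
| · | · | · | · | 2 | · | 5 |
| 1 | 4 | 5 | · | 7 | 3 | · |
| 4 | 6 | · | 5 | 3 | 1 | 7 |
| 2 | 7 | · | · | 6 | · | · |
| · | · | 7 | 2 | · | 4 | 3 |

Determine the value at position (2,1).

Row 1, column 1: row 1 has {6, 2, 3, 5} and column 1 has {2, 4, 1}, leaving only 7.
Row 3, column 2: row 3 has {2, 5} and column 2 has {6, 7, 4, 3}, leaving only 1.
Row 4, column 4: row 4 has {7, 4, 1, 3, 5} and column 4 has {2, 5}, leaving only 6.
Row 4, column 7: row 4 has {6, 7, 4, 1, 3, 5} and column 7 has {6, 7, 3, 5}, leaving only 2.
Row 2, column 7: row 2 has {4, 3} and column 7 has {6, 7, 2, 3, 5}, leaving only 1.
Row 2, column 4: row 2 has {4, 1, 3} and column 4 has {6, 2, 5}, leaving only 7.
Row 5, column 3: row 5 has {6, 7, 4, 1, 3, 5} and column 3 has {7, 3, 5}, leaving only 2.
Row 6, column 6: row 6 has {6, 7, 2} and column 6 has {2, 4, 1, 3}, leaving only 5.
Row 2, column 6: row 2 has {7, 4, 1, 3} and column 6 has {2, 4, 1, 3, 5}, leaving only 6.
Row 2 already has {6, 7, 4, 1, 3} and column 1 already has {7, 2, 4, 1}, so row 2, column 1 must be 5.

5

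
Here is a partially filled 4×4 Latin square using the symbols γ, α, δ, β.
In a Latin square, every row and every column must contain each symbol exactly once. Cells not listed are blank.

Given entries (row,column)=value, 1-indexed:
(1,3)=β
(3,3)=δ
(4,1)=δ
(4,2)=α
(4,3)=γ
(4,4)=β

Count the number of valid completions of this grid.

4

Row 1, column 1: eliminating its row and column leaves {γ, α}.
Row 1, column 2: eliminating its row and column leaves {γ, δ}.
Row 1, column 4: eliminating its row and column leaves {γ, α, δ}.
Row 2, column 1: eliminating its row and column leaves {γ, α, β}.
Row 2, column 2: eliminating its row and column leaves {γ, δ, β}.
Row 2, column 3: eliminating its row and column leaves {α}.
Row 2, column 4: eliminating its row and column leaves {γ, α, δ}.
Row 3, column 1: eliminating its row and column leaves {γ, α, β}.
Row 3, column 2: eliminating its row and column leaves {γ, β}.
Row 3, column 4: eliminating its row and column leaves {γ, α}.
Enumerating the assignments across these blanks that avoid any row or column repeat gives 4 completions.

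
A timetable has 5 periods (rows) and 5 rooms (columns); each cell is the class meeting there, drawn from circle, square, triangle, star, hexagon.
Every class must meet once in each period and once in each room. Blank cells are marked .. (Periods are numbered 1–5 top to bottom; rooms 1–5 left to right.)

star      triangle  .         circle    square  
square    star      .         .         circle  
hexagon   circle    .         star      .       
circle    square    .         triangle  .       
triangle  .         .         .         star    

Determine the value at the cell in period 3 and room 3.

square

Period 1, room 3: period 1 has {circle, square, triangle, star} and room 3 has {}, leaving only hexagon.
Period 2, room 3: period 2 has {circle, square, star} and room 3 has {hexagon}, leaving only triangle.
Period 3 already has {circle, star, hexagon} and room 3 already has {triangle, hexagon}, so period 3, room 3 must be square.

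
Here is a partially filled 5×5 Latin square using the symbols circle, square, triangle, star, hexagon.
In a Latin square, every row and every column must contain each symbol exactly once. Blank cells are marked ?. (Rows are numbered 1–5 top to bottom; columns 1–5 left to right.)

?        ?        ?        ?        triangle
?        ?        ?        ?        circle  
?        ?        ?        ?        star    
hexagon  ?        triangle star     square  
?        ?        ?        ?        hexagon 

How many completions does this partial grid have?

Row 1, column 1: eliminating its row and column leaves {circle, square, star}.
Row 1, column 2: eliminating its row and column leaves {circle, square, star, hexagon}.
Row 1, column 3: eliminating its row and column leaves {circle, square, star, hexagon}.
Row 1, column 4: eliminating its row and column leaves {circle, square, hexagon}.
Row 2, column 1: eliminating its row and column leaves {square, triangle, star}.
Row 2, column 2: eliminating its row and column leaves {square, triangle, star, hexagon}.
Row 2, column 3: eliminating its row and column leaves {square, star, hexagon}.
Row 2, column 4: eliminating its row and column leaves {square, triangle, hexagon}.
Row 3, column 1: eliminating its row and column leaves {circle, square, triangle}.
Row 3, column 2: eliminating its row and column leaves {circle, square, triangle, hexagon}.
Row 3, column 3: eliminating its row and column leaves {circle, square, hexagon}.
Row 3, column 4: eliminating its row and column leaves {circle, square, triangle, hexagon}.
Row 4, column 2: eliminating its row and column leaves {circle}.
Row 5, column 1: eliminating its row and column leaves {circle, square, triangle, star}.
Row 5, column 2: eliminating its row and column leaves {circle, square, triangle, star}.
Row 5, column 3: eliminating its row and column leaves {circle, square, star}.
Row 5, column 4: eliminating its row and column leaves {circle, square, triangle}.
Enumerating the assignments across these blanks that avoid any row or column repeat gives 56 completions.

56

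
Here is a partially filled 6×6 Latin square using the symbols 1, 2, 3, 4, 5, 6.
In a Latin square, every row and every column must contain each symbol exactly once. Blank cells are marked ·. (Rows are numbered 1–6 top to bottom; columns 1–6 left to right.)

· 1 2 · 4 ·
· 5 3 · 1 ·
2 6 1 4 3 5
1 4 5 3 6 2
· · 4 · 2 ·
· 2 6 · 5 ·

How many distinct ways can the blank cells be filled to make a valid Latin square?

3

Row 1, column 1: eliminating its row and column leaves {3, 5, 6}.
Row 1, column 4: eliminating its row and column leaves {5, 6}.
Row 1, column 6: eliminating its row and column leaves {3, 6}.
Row 2, column 1: eliminating its row and column leaves {4, 6}.
Row 2, column 4: eliminating its row and column leaves {2, 6}.
Row 2, column 6: eliminating its row and column leaves {4, 6}.
Row 5, column 1: eliminating its row and column leaves {3, 5, 6}.
Row 5, column 2: eliminating its row and column leaves {3}.
Row 5, column 4: eliminating its row and column leaves {1, 5, 6}.
Row 5, column 6: eliminating its row and column leaves {1, 3, 6}.
Row 6, column 1: eliminating its row and column leaves {3, 4}.
Row 6, column 4: eliminating its row and column leaves {1}.
Row 6, column 6: eliminating its row and column leaves {1, 3, 4}.
Enumerating the assignments across these blanks that avoid any row or column repeat gives 3 completions.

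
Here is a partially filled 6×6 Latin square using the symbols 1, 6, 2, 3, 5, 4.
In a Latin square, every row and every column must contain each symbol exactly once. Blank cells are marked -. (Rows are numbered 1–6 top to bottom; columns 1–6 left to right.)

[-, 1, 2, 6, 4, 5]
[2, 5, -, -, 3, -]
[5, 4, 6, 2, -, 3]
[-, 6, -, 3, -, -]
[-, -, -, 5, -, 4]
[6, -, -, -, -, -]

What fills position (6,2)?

Row 1, column 1: row 1 has {1, 6, 2, 5, 4} and column 1 has {6, 2, 5}, leaving only 3.
Row 3, column 5: row 3 has {6, 2, 3, 5, 4} and column 5 has {3, 4}, leaving only 1.
Row 5, column 1: row 5 has {5, 4} and column 1 has {6, 2, 3, 5}, leaving only 1.
Row 4, column 1: row 4 has {6, 3} and column 1 has {1, 6, 2, 3, 5}, leaving only 4.
Row 5, column 3: row 5 has {1, 5, 4} and column 3 has {6, 2}, leaving only 3.
Row 5, column 2: row 5 has {1, 3, 5, 4} and column 2 has {1, 6, 5, 4}, leaving only 2.
Row 6 already has {6} and column 2 already has {1, 6, 2, 5, 4}, so row 6, column 2 must be 3.

3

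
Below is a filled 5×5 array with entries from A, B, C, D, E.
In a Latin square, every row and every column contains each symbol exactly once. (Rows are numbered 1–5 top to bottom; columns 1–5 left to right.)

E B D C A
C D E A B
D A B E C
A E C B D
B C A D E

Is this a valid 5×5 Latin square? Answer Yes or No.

Yes

Each row is a permutation of the 5 symbols, and so is each column.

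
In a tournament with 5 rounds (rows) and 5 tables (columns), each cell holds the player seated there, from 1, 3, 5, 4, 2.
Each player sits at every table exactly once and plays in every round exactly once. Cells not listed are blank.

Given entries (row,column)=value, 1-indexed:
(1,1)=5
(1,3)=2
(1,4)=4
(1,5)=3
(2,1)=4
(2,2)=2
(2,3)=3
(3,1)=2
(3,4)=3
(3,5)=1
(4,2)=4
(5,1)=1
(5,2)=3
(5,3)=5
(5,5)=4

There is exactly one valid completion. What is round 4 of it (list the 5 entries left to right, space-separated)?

Round 4, table 1: round 4 has {4} and table 1 has {1, 5, 4, 2}, leaving only 3.
Round 4, table 3: round 4 has {3, 4} and table 3 has {3, 5, 2}, leaving only 1.
Round 1, table 2: round 1 has {3, 5, 4, 2} and table 2 has {3, 4, 2}, leaving only 1.
Round 2, table 5: round 2 has {3, 4, 2} and table 5 has {1, 3, 4}, leaving only 5.
Round 4, table 5: round 4 has {1, 3, 4} and table 5 has {1, 3, 5, 4}, leaving only 2.
Round 4, table 4: round 4 has {1, 3, 4, 2} and table 4 has {3, 4}, leaving only 5.
So round 4 reads: 3 4 1 5 2.

3 4 1 5 2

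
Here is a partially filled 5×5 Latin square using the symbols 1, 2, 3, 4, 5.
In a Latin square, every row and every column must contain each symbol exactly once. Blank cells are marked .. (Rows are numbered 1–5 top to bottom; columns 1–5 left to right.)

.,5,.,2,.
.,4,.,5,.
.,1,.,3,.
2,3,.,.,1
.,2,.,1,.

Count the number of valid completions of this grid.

Row 1, column 1: eliminating its row and column leaves {1, 3, 4}.
Row 1, column 3: eliminating its row and column leaves {1, 3, 4}.
Row 1, column 5: eliminating its row and column leaves {3, 4}.
Row 2, column 1: eliminating its row and column leaves {1, 3}.
Row 2, column 3: eliminating its row and column leaves {1, 2, 3}.
Row 2, column 5: eliminating its row and column leaves {2, 3}.
Row 3, column 1: eliminating its row and column leaves {4, 5}.
Row 3, column 3: eliminating its row and column leaves {2, 4, 5}.
Row 3, column 5: eliminating its row and column leaves {2, 4, 5}.
Row 4, column 3: eliminating its row and column leaves {4, 5}.
Row 4, column 4: eliminating its row and column leaves {4}.
Row 5, column 1: eliminating its row and column leaves {3, 4, 5}.
Row 5, column 3: eliminating its row and column leaves {3, 4, 5}.
Row 5, column 5: eliminating its row and column leaves {3, 4, 5}.
Enumerating the assignments across these blanks that avoid any row or column repeat gives 6 completions.

6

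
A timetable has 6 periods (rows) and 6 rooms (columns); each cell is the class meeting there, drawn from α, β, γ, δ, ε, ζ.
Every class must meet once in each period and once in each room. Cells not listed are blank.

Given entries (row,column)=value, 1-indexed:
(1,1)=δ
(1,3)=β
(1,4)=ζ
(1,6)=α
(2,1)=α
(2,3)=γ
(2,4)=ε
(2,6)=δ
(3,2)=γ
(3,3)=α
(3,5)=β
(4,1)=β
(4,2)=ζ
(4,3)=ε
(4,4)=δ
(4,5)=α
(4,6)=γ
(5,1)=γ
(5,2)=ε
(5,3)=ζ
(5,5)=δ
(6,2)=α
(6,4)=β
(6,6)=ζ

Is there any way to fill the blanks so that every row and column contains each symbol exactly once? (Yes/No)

No

Period 1, room 2: period 1 together with room 2 already contain {α, β, γ, δ, ε, ζ} — every symbol — so nothing can go there. The grid has no valid completion.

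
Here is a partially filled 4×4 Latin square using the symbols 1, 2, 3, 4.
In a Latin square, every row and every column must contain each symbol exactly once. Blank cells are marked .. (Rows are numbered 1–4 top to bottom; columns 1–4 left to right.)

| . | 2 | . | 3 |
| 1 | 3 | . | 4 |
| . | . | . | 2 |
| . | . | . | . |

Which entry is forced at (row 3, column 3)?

4

Row 1, column 1: row 1 has {2, 3} and column 1 has {1}, leaving only 4.
Row 1, column 3: row 1 has {2, 3, 4} and column 3 has {}, leaving only 1.
Row 2, column 3: row 2 has {1, 3, 4} and column 3 has {1}, leaving only 2.
Row 3, column 1: row 3 has {2} and column 1 has {1, 4}, leaving only 3.
Row 3 already has {2, 3} and column 3 already has {1, 2}, so row 3, column 3 must be 4.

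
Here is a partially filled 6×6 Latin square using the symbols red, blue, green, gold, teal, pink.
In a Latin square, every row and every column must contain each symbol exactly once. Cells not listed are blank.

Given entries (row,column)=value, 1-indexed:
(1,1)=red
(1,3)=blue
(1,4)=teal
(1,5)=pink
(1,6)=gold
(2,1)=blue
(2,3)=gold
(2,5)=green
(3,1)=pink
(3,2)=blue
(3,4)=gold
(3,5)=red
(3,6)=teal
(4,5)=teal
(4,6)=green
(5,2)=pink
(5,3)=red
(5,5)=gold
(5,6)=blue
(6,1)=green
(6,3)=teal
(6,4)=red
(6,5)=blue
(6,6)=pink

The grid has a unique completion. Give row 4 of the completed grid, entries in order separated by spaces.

gold red pink blue teal green

Row 4, column 1: row 4 has {green, teal} and column 1 has {red, blue, green, pink}, leaving only gold.
Row 4, column 2: row 4 has {green, gold, teal} and column 2 has {blue, pink}, leaving only red.
Row 4, column 3: row 4 has {red, green, gold, teal} and column 3 has {red, blue, gold, teal}, leaving only pink.
Row 4, column 4: row 4 has {red, green, gold, teal, pink} and column 4 has {red, gold, teal}, leaving only blue.
So row 4 reads: gold red pink blue teal green.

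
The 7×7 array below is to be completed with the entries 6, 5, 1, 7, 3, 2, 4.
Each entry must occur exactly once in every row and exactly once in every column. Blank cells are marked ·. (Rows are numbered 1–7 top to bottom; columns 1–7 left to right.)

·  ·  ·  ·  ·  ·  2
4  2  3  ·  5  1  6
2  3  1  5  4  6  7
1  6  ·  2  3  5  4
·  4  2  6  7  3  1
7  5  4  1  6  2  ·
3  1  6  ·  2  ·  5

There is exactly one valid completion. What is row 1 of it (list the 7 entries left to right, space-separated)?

Row 1, column 2: row 1 has {2} and column 2 has {6, 5, 1, 3, 2, 4}, leaving only 7.
Row 1, column 3: row 1 has {7, 2} and column 3 has {6, 1, 3, 2, 4}, leaving only 5.
Row 1, column 1: row 1 has {5, 7, 2} and column 1 has {1, 7, 3, 2, 4}, leaving only 6.
Row 1, column 5: row 1 has {6, 5, 7, 2} and column 5 has {6, 5, 7, 3, 2, 4}, leaving only 1.
Row 1, column 6: row 1 has {6, 5, 1, 7, 2} and column 6 has {6, 5, 1, 3, 2}, leaving only 4.
Row 1, column 4: row 1 has {6, 5, 1, 7, 2, 4} and column 4 has {6, 5, 1, 2}, leaving only 3.
So row 1 reads: 6 7 5 3 1 4 2.

6 7 5 3 1 4 2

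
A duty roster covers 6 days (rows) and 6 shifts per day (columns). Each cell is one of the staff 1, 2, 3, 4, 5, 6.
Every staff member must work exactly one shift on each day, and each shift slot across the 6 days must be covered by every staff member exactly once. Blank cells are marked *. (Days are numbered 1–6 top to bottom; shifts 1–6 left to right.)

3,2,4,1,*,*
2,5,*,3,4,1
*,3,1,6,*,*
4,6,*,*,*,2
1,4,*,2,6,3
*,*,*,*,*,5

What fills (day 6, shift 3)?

2

Day 1, shift 5: day 1 has {1, 2, 3, 4} and shift 5 has {4, 6}, leaving only 5.
Day 1, shift 6: day 1 has {1, 2, 3, 4, 5} and shift 6 has {1, 2, 3, 5}, leaving only 6.
Day 2, shift 3: day 2 has {1, 2, 3, 4, 5} and shift 3 has {1, 4}, leaving only 6.
Day 3, shift 1: day 3 has {1, 3, 6} and shift 1 has {1, 2, 3, 4}, leaving only 5.
Day 3, shift 5: day 3 has {1, 3, 5, 6} and shift 5 has {4, 5, 6}, leaving only 2.
Day 3, shift 6: day 3 has {1, 2, 3, 5, 6} and shift 6 has {1, 2, 3, 5, 6}, leaving only 4.
Day 4, shift 4: day 4 has {2, 4, 6} and shift 4 has {1, 2, 3, 6}, leaving only 5.
Day 4, shift 3: day 4 has {2, 4, 5, 6} and shift 3 has {1, 4, 6}, leaving only 3.
Day 6 already has {5} and shift 3 already has {1, 3, 4, 6}, so day 6, shift 3 must be 2.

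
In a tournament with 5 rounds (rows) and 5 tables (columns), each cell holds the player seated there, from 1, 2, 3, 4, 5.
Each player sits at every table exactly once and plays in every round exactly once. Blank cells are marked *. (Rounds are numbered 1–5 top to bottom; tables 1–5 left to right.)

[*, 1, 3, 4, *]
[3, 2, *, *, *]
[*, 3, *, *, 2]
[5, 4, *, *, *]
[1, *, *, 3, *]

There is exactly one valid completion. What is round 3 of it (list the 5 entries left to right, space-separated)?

Round 3, table 1: round 3 has {2, 3} and table 1 has {1, 3, 5}, leaving only 4.
Round 1, table 1: round 1 has {1, 3, 4} and table 1 has {1, 3, 4, 5}, leaving only 2.
Round 1, table 5: round 1 has {1, 2, 3, 4} and table 5 has {2}, leaving only 5.
Round 5, table 2: round 5 has {1, 3} and table 2 has {1, 2, 3, 4}, leaving only 5.
Round 5, table 5: round 5 has {1, 3, 5} and table 5 has {2, 5}, leaving only 4.
Round 2, table 5: round 2 has {2, 3} and table 5 has {2, 4, 5}, leaving only 1.
Round 2, table 4: round 2 has {1, 2, 3} and table 4 has {3, 4}, leaving only 5.
Round 3, table 4: round 3 has {2, 3, 4} and table 4 has {3, 4, 5}, leaving only 1.
Round 3, table 3: round 3 has {1, 2, 3, 4} and table 3 has {3}, leaving only 5.
So round 3 reads: 4 3 5 1 2.

4 3 5 1 2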